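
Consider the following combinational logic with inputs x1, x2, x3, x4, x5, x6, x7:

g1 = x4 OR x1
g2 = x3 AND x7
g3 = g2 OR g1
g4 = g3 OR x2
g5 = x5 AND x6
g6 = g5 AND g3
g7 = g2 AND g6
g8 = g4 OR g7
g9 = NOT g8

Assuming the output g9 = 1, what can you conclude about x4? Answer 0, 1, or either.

0

g9 = NOT g8 must be 1, so g8 = 0.
Every assignment with g9 = 1 has x4 = 0; there are 12 such assignment(s).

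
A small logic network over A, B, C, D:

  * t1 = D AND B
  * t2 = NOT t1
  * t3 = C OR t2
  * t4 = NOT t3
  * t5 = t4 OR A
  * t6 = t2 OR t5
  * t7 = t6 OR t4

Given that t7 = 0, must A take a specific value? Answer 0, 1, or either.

0

t7 = t6 OR t4 must be 0, so both t6 = 0 and t4 = 0.
t6 = t2 OR t5 must be 0, so both t2 = 0 and t5 = 0.
Every assignment with t7 = 0 has A = 0; there are 1 such assignment(s).
  A=0, B=1, C=1, D=1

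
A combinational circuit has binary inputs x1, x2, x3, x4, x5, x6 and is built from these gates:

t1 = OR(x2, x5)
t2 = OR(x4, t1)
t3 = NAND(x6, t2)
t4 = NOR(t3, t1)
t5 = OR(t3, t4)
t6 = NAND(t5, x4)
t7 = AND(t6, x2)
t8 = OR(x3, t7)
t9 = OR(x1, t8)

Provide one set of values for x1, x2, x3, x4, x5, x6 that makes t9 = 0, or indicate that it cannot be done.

t9 = OR(x1, t8) must be 0, so both x1 = 0 and t8 = 0.
t8 = OR(x3, t7) must be 0, so both x3 = 0 and t7 = 0.
Check with x1=0, x2=0, x3=0, x4=1, x5=1, x6=0:
t1 = OR(x2, x5) = OR(0, 1) = 1
t2 = OR(x4, t1) = OR(1, 1) = 1
t3 = NAND(x6, t2) = NAND(0, 1) = 1
t4 = NOR(t3, t1) = NOR(1, 1) = 0
t5 = OR(t3, t4) = OR(1, 0) = 1
t6 = NAND(t5, x4) = NAND(1, 1) = 0
t7 = AND(t6, x2) = AND(0, 0) = 0
t8 = OR(x3, t7) = OR(0, 0) = 0
t9 = OR(x1, t8) = OR(0, 0) = 0
So t9 = 0 as required.

x1=0, x2=0, x3=0, x4=1, x5=1, x6=0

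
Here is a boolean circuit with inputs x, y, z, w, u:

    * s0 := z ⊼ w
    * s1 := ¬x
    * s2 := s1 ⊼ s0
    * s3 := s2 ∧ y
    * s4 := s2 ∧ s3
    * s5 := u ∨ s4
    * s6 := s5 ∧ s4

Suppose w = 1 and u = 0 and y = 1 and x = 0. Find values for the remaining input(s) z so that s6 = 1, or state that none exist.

z=1

Check with w = 1 and u = 0 and y = 1 and x = 0 and z=1:
s0 = z ⊼ w = 1 ⊼ 1 = 0
s1 = ¬x = ¬0 = 1
s2 = s1 ⊼ s0 = 1 ⊼ 0 = 1
s3 = s2 ∧ y = 1 ∧ 1 = 1
s4 = s2 ∧ s3 = 1 ∧ 1 = 1
s5 = u ∨ s4 = 0 ∨ 1 = 1
s6 = s5 ∧ s4 = 1 ∧ 1 = 1
So s6 = 1.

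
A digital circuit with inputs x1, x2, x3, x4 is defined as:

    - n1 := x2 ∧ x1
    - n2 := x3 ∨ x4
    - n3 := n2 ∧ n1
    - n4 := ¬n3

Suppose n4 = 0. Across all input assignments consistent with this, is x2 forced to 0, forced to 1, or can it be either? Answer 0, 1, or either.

1

n4 = ¬n3 must be 0, so n3 = 1.
n3 = n2 ∧ n1 must be 1, so both n2 = 1 and n1 = 1.
n2 = x3 ∨ x4 must be 1, so at least one of x3, x4 is 1.
Every assignment with n4 = 0 has x2 = 1; there are 3 such assignment(s).
  x1=1, x2=1, x3=0, x4=1
  x1=1, x2=1, x3=1, x4=0
  x1=1, x2=1, x3=1, x4=1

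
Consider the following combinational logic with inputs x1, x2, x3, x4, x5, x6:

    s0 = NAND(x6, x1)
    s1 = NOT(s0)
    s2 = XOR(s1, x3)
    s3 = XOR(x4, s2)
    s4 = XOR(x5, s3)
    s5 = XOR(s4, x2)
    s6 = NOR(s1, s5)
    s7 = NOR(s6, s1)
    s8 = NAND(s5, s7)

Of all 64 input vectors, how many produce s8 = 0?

s8 = NAND(s5, s7) must be 0, so both s5 = 1 and s7 = 1.
s5 = XOR(s4, x2) must be 1, so s4 and x2 differ.
Enumerating the 64 input combinations, 24 give s8 = 0 and 40 give s8 = 1.

24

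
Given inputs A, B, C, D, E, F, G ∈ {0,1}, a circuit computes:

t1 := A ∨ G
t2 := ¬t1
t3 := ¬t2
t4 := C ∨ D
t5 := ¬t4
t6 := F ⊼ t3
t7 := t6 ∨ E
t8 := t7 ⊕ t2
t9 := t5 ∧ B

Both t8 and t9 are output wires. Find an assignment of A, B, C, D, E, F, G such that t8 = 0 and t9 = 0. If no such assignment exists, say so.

A=0 B=0 C=1 D=0 E=1 F=0 G=0

Check with A=0 B=0 C=1 D=0 E=1 F=0 G=0:
t1 = A ∨ G = 0 ∨ 0 = 0
t2 = ¬t1 = ¬0 = 1
t3 = ¬t2 = ¬1 = 0
t4 = C ∨ D = 1 ∨ 0 = 1
t5 = ¬t4 = ¬1 = 0
t6 = F ⊼ t3 = 0 ⊼ 0 = 1
t7 = t6 ∨ E = 1 ∨ 1 = 1
t8 = t7 ⊕ t2 = 1 ⊕ 1 = 0
t9 = t5 ∧ B = 0 ∧ 0 = 0
So t8 = 0 and t9 = 0.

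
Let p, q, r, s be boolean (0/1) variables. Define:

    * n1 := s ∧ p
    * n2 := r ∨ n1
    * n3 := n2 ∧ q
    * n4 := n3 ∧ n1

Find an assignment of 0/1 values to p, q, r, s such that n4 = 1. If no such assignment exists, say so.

p=1, q=1, r=0, s=1

n4 = n3 ∧ n1 must be 1, so both n3 = 1 and n1 = 1.
Check with p=1, q=1, r=0, s=1:
n1 = s ∧ p = 1 ∧ 1 = 1
n2 = r ∨ n1 = 0 ∨ 1 = 1
n3 = n2 ∧ q = 1 ∧ 1 = 1
n4 = n3 ∧ n1 = 1 ∧ 1 = 1
So n4 = 1 as required.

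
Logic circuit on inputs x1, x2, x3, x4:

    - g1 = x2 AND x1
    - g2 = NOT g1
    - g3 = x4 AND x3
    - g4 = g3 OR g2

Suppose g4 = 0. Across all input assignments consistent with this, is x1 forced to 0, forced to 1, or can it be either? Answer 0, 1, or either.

g4 = g3 OR g2 must be 0, so both g3 = 0 and g2 = 0.
g3 = x4 AND x3 must be 0, so at least one of x4, x3 is 0.
Every assignment with g4 = 0 has x1 = 1; there are 3 such assignment(s).
  x1=1, x2=1, x3=0, x4=0
  x1=1, x2=1, x3=0, x4=1
  x1=1, x2=1, x3=1, x4=0

1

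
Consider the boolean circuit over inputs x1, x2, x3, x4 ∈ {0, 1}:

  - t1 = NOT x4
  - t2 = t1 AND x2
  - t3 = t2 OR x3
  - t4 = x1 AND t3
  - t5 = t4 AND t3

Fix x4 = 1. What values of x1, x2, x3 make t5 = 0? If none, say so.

t5 = t4 AND t3 must be 0, so at least one of t4, t3 is 0.
Check with x4 = 1 and x1=0, x2=1, x3=0:
t1 = NOT x4 = NOT 1 = 0
t2 = t1 AND x2 = 0 AND 1 = 0
t3 = t2 OR x3 = 0 OR 0 = 0
t4 = x1 AND t3 = 0 AND 0 = 0
t5 = t4 AND t3 = 0 AND 0 = 0
So t5 = 0.

x1=0 x2=1 x3=0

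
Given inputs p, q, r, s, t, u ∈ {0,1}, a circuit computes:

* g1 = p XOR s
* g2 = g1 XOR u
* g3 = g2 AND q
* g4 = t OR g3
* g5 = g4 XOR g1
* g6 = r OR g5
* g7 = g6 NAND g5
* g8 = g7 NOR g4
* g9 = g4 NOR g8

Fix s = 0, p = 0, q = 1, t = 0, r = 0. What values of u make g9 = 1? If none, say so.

u=0

Check with s = 0, p = 0, q = 1, t = 0, r = 0 and u=0:
g1 = p XOR s = 0 XOR 0 = 0
g2 = g1 XOR u = 0 XOR 0 = 0
g3 = g2 AND q = 0 AND 1 = 0
g4 = t OR g3 = 0 OR 0 = 0
g5 = g4 XOR g1 = 0 XOR 0 = 0
g6 = r OR g5 = 0 OR 0 = 0
g7 = g6 NAND g5 = 0 NAND 0 = 1
g8 = g7 NOR g4 = 1 NOR 0 = 0
g9 = g4 NOR g8 = 0 NOR 0 = 1
So g9 = 1.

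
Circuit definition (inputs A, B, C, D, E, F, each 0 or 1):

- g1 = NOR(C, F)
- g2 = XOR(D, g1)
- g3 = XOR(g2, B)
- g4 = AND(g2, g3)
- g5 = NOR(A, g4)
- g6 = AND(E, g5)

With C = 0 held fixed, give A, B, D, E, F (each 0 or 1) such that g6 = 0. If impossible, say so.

A=1, B=0, D=0, E=1, F=0

g6 = AND(E, g5) must be 0, so at least one of E, g5 is 0.
Check with C = 0 and A=1, B=0, D=0, E=1, F=0:
g1 = NOR(C, F) = NOR(0, 0) = 1
g2 = XOR(D, g1) = XOR(0, 1) = 1
g3 = XOR(g2, B) = XOR(1, 0) = 1
g4 = AND(g2, g3) = AND(1, 1) = 1
g5 = NOR(A, g4) = NOR(1, 1) = 0
g6 = AND(E, g5) = AND(1, 0) = 0
So g6 = 0.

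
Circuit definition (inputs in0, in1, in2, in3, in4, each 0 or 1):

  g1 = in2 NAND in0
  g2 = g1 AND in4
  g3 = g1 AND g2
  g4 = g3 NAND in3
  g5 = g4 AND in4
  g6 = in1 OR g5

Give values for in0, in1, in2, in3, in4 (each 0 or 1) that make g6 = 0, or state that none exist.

g6 = in1 OR g5 must be 0, so both in1 = 0 and g5 = 0.
g5 = g4 AND in4 must be 0, so at least one of g4, in4 is 0.
Check with in0=1, in1=0, in2=1, in3=1, in4=0:
g1 = in2 NAND in0 = 1 NAND 1 = 0
g2 = g1 AND in4 = 0 AND 0 = 0
g3 = g1 AND g2 = 0 AND 0 = 0
g4 = g3 NAND in3 = 0 NAND 1 = 1
g5 = g4 AND in4 = 1 AND 0 = 0
g6 = in1 OR g5 = 0 OR 0 = 0
So g6 = 0 as required.

in0=1, in1=0, in2=1, in3=1, in4=0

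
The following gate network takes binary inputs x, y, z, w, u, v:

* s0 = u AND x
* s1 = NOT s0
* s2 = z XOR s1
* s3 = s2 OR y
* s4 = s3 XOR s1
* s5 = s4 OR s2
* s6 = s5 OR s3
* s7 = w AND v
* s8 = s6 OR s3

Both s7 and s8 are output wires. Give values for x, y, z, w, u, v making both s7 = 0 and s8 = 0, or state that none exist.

x=1, y=0, z=0, w=1, u=1, v=0

Check with x=1, y=0, z=0, w=1, u=1, v=0:
s0 = u AND x = 1 AND 1 = 1
s1 = NOT s0 = NOT 1 = 0
s2 = z XOR s1 = 0 XOR 0 = 0
s3 = s2 OR y = 0 OR 0 = 0
s4 = s3 XOR s1 = 0 XOR 0 = 0
s5 = s4 OR s2 = 0 OR 0 = 0
s6 = s5 OR s3 = 0 OR 0 = 0
s7 = w AND v = 1 AND 0 = 0
s8 = s6 OR s3 = 0 OR 0 = 0
So s7 = 0 and s8 = 0.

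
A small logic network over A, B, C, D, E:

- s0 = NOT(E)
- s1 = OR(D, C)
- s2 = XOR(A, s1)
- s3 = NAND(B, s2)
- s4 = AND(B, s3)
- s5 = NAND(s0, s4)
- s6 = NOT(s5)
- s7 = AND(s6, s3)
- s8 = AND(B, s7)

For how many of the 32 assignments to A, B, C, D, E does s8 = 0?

s8 = AND(B, s7) must be 0, so at least one of B, s7 is 0.
Enumerating the 32 input combinations, 28 give s8 = 0 and 4 give s8 = 1.

28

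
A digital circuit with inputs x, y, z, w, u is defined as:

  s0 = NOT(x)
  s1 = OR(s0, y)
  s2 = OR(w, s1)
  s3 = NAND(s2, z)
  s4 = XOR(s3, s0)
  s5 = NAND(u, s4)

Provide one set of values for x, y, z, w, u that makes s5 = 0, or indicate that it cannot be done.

x=0, y=0, z=1, w=1, u=1

s5 = NAND(u, s4) must be 0, so both u = 1 and s4 = 1.
s4 = XOR(s3, s0) must be 1, so s3 and s0 differ.
Check with x=0, y=0, z=1, w=1, u=1:
s0 = NOT(x) = NOT 0 = 1
s1 = OR(s0, y) = OR(1, 0) = 1
s2 = OR(w, s1) = OR(1, 1) = 1
s3 = NAND(s2, z) = NAND(1, 1) = 0
s4 = XOR(s3, s0) = XOR(0, 1) = 1
s5 = NAND(u, s4) = NAND(1, 1) = 0
So s5 = 0 as required.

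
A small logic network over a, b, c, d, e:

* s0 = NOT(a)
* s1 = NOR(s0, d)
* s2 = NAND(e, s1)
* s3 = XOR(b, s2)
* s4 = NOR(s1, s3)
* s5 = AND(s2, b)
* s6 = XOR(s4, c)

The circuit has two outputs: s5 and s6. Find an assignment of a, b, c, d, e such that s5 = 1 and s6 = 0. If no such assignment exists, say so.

Check with a=0, b=1, c=1, d=0, e=0:
s0 = NOT(a) = NOT 0 = 1
s1 = NOR(s0, d) = NOR(1, 0) = 0
s2 = NAND(e, s1) = NAND(0, 0) = 1
s3 = XOR(b, s2) = XOR(1, 1) = 0
s4 = NOR(s1, s3) = NOR(0, 0) = 1
s5 = AND(s2, b) = AND(1, 1) = 1
s6 = XOR(s4, c) = XOR(1, 1) = 0
So s5 = 1 and s6 = 0.

a=0, b=1, c=1, d=0, e=0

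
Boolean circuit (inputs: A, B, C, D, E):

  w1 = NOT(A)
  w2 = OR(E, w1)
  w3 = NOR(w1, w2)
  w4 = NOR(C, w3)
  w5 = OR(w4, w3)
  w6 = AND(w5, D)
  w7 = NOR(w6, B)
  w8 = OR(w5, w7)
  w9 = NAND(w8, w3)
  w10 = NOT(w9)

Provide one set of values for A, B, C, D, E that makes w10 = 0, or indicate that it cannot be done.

w10 = NOT(w9) must be 0, so w9 = 1.
w9 = NAND(w8, w3) must be 1, so at least one of w8, w3 is 0.
Check with A=0, B=1, C=0, D=1, E=1:
w1 = NOT(A) = NOT 0 = 1
w2 = OR(E, w1) = OR(1, 1) = 1
w3 = NOR(w1, w2) = NOR(1, 1) = 0
w4 = NOR(C, w3) = NOR(0, 0) = 1
w5 = OR(w4, w3) = OR(1, 0) = 1
w6 = AND(w5, D) = AND(1, 1) = 1
w7 = NOR(w6, B) = NOR(1, 1) = 0
w8 = OR(w5, w7) = OR(1, 0) = 1
w9 = NAND(w8, w3) = NAND(1, 0) = 1
w10 = NOT(w9) = NOT 1 = 0
So w10 = 0 as required.

A=0, B=1, C=0, D=1, E=1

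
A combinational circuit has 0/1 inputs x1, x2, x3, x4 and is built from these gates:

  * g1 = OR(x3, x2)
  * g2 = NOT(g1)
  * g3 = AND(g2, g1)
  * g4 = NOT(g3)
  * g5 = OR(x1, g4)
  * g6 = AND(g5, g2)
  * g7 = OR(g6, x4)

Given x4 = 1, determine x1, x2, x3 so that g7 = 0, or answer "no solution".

With x4 = 1 fixed, none of the 8 settings of x1, x2, x3 give g7 = 0.
For example, with x1=0, x2=0, x3=0:
g1 = OR(x3, x2) = OR(0, 0) = 0
g2 = NOT(g1) = NOT 0 = 1
g3 = AND(g2, g1) = AND(1, 0) = 0
g4 = NOT(g3) = NOT 0 = 1
g5 = OR(x1, g4) = OR(0, 1) = 1
g6 = AND(g5, g2) = AND(1, 1) = 1
g7 = OR(g6, x4) = OR(1, 1) = 1
giving g7 = 1 ≠ 0.

no solution exists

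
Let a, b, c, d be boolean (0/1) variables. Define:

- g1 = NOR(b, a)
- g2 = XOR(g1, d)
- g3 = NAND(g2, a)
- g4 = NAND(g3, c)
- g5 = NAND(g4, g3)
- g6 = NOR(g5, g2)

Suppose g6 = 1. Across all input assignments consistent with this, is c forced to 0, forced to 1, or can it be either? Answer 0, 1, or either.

0

g6 = NOR(g5, g2) must be 1, so both g5 = 0 and g2 = 0.
g5 = NAND(g4, g3) must be 0, so both g4 = 1 and g3 = 1.
g2 = XOR(g1, d) must be 0, so g1 and d are equal.
Every assignment with g6 = 1 has c = 0; there are 4 such assignment(s).
  a=0, b=0, c=0, d=1
  a=0, b=1, c=0, d=0
  a=1, b=0, c=0, d=0
  a=1, b=1, c=0, d=0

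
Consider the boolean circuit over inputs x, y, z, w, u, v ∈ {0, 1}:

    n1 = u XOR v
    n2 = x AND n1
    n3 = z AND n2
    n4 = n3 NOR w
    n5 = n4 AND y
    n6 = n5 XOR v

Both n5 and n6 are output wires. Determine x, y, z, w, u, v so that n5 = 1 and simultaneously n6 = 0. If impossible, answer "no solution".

Check with x=1, y=1, z=0, w=0, u=0, v=1:
n1 = u XOR v = 0 XOR 1 = 1
n2 = x AND n1 = 1 AND 1 = 1
n3 = z AND n2 = 0 AND 1 = 0
n4 = n3 NOR w = 0 NOR 0 = 1
n5 = n4 AND y = 1 AND 1 = 1
n6 = n5 XOR v = 1 XOR 1 = 0
So n5 = 1 and n6 = 0.

x=1, y=1, z=0, w=0, u=0, v=1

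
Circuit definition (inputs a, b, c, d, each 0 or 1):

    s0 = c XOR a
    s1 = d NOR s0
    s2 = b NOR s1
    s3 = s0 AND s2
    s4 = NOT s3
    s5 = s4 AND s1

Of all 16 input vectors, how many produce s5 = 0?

12

s5 = s4 AND s1 must be 0, so at least one of s4, s1 is 0.
Enumerating the 16 input combinations, 12 give s5 = 0 and 4 give s5 = 1.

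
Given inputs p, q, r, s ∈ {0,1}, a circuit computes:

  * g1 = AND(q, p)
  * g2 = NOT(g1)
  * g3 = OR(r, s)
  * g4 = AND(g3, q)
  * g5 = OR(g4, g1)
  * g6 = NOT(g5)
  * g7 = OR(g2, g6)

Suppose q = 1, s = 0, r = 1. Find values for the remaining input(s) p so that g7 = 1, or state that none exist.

g7 = OR(g2, g6) must be 1, so at least one of g2, g6 is 1.
Check with q = 1, s = 0, r = 1 and p=0:
g1 = AND(q, p) = AND(1, 0) = 0
g2 = NOT(g1) = NOT 0 = 1
g3 = OR(r, s) = OR(1, 0) = 1
g4 = AND(g3, q) = AND(1, 1) = 1
g5 = OR(g4, g1) = OR(1, 0) = 1
g6 = NOT(g5) = NOT 1 = 0
g7 = OR(g2, g6) = OR(1, 0) = 1
So g7 = 1.

p=0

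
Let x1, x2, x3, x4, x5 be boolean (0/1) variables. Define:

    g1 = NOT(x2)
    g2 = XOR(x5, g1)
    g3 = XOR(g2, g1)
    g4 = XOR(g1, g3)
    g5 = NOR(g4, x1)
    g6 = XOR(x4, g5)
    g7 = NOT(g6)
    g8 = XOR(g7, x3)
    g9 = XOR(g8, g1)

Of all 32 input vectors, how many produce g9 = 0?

g9 = XOR(g8, g1) must be 0, so g8 and g1 are equal.
Enumerating the 32 input combinations, 16 give g9 = 0 and 16 give g9 = 1.

16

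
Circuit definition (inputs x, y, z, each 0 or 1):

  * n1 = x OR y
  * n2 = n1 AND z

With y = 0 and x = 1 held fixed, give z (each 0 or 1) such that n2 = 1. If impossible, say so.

z=1

Check with y = 0 and x = 1 and z=1:
n1 = x OR y = 1 OR 0 = 1
n2 = n1 AND z = 1 AND 1 = 1
So n2 = 1.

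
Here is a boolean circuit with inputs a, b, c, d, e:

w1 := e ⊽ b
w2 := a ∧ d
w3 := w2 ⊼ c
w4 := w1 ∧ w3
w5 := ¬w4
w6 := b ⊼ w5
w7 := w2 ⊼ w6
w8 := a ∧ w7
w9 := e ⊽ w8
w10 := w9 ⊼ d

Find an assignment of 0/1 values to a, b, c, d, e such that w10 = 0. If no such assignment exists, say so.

a=0 b=0 c=0 d=1 e=0

Check with a=0 b=0 c=0 d=1 e=0:
w1 = e ⊽ b = 0 ⊽ 0 = 1
w2 = a ∧ d = 0 ∧ 1 = 0
w3 = w2 ⊼ c = 0 ⊼ 0 = 1
w4 = w1 ∧ w3 = 1 ∧ 1 = 1
w5 = ¬w4 = ¬1 = 0
w6 = b ⊼ w5 = 0 ⊼ 0 = 1
w7 = w2 ⊼ w6 = 0 ⊼ 1 = 1
w8 = a ∧ w7 = 0 ∧ 1 = 0
w9 = e ⊽ w8 = 0 ⊽ 0 = 1
w10 = w9 ⊼ d = 1 ⊼ 1 = 0
So w10 = 0 as required.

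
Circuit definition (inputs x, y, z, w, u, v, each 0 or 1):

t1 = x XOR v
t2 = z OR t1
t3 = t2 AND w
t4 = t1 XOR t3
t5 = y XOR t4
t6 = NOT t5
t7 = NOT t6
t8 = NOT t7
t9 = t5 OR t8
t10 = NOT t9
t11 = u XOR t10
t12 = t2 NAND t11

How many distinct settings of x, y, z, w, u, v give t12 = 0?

t12 = t2 NAND t11 must be 0, so both t2 = 1 and t11 = 1.
t2 = z OR t1 must be 1, so at least one of z, t1 is 1.
Enumerating the 64 input combinations, 24 give t12 = 0 and 40 give t12 = 1.

24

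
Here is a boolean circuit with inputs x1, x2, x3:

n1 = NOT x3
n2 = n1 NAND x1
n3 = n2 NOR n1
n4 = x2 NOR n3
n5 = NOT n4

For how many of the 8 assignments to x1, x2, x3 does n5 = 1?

n5 = NOT n4 must be 1, so n4 = 0.
Satisfying assignments:
  x1=0, x2=1, x3=0
  x1=0, x2=1, x3=1
  x1=1, x2=1, x3=0
  x1=1, x2=1, x3=1

4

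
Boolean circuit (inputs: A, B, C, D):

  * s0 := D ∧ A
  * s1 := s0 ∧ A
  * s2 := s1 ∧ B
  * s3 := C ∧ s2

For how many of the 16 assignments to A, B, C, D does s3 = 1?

1

s3 = C ∧ s2 must be 1, so both C = 1 and s2 = 1.
s2 = s1 ∧ B must be 1, so both s1 = 1 and B = 1.
s1 = s0 ∧ A must be 1, so both s0 = 1 and A = 1.
Satisfying assignments:
  A=1, B=1, C=1, D=1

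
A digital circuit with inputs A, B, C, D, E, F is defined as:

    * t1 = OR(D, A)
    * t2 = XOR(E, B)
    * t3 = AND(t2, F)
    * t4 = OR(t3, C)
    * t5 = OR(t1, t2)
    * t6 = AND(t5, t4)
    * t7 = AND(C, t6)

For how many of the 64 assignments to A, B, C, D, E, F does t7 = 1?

28

t7 = AND(C, t6) must be 1, so both C = 1 and t6 = 1.
Enumerating the 64 input combinations, 28 give t7 = 1 and 36 give t7 = 0.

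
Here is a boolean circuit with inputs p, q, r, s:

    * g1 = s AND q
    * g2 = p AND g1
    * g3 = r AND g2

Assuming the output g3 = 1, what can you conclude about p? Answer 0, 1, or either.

1

g3 = r AND g2 must be 1, so both r = 1 and g2 = 1.
Every assignment with g3 = 1 has p = 1; there are 1 such assignment(s).
  p=1, q=1, r=1, s=1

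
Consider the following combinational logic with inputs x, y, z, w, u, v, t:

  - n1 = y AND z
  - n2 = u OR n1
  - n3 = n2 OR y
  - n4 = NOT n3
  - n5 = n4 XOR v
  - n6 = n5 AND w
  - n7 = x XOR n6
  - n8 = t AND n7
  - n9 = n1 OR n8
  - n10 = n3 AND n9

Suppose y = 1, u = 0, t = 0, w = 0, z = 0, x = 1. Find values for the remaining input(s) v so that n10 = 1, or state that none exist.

no solution exists

With y = 1, u = 0, t = 0, w = 0, z = 0, x = 1 fixed, none of the 2 settings of v give n10 = 1.
For example, with v=1:
n1 = y AND z = 1 AND 0 = 0
n2 = u OR n1 = 0 OR 0 = 0
n3 = n2 OR y = 0 OR 1 = 1
n4 = NOT n3 = NOT 1 = 0
n5 = n4 XOR v = 0 XOR 1 = 1
n6 = n5 AND w = 1 AND 0 = 0
n7 = x XOR n6 = 1 XOR 0 = 1
n8 = t AND n7 = 0 AND 1 = 0
n9 = n1 OR n8 = 0 OR 0 = 0
n10 = n3 AND n9 = 1 AND 0 = 0
giving n10 = 0 ≠ 1.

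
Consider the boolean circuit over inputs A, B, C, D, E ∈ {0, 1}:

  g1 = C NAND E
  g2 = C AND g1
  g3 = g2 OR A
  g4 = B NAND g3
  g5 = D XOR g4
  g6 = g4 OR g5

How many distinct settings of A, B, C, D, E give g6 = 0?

g6 = g4 OR g5 must be 0, so both g4 = 0 and g5 = 0.
g4 = B NAND g3 must be 0, so both B = 1 and g3 = 1.
g5 = D XOR g4 must be 0, so D and g4 are equal.
Satisfying assignments:
  A=0, B=1, C=1, D=0, E=0
  A=1, B=1, C=0, D=0, E=0
  A=1, B=1, C=0, D=0, E=1
  A=1, B=1, C=1, D=0, E=0
  A=1, B=1, C=1, D=0, E=1

5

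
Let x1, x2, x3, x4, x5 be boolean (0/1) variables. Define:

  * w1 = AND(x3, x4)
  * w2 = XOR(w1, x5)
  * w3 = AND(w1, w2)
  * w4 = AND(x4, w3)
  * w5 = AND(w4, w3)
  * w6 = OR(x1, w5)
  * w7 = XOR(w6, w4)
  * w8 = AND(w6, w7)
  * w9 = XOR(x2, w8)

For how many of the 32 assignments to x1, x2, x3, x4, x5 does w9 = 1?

16

w9 = XOR(x2, w8) must be 1, so x2 and w8 differ.
Enumerating the 32 input combinations, 16 give w9 = 1 and 16 give w9 = 0.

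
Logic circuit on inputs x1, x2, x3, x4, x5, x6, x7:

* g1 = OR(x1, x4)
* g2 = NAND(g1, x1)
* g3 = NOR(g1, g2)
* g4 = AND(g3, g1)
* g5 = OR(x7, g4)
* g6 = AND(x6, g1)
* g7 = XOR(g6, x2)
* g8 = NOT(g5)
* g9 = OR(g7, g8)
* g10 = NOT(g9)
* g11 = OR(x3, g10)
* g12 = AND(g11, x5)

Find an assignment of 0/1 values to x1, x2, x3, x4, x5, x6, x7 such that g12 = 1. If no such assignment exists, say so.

x1=0 x2=0 x3=0 x4=0 x5=1 x6=0 x7=1

Check with x1=0 x2=0 x3=0 x4=0 x5=1 x6=0 x7=1:
g1 = OR(x1, x4) = OR(0, 0) = 0
g2 = NAND(g1, x1) = NAND(0, 0) = 1
g3 = NOR(g1, g2) = NOR(0, 1) = 0
g4 = AND(g3, g1) = AND(0, 0) = 0
g5 = OR(x7, g4) = OR(1, 0) = 1
g6 = AND(x6, g1) = AND(0, 0) = 0
g7 = XOR(g6, x2) = XOR(0, 0) = 0
g8 = NOT(g5) = NOT 1 = 0
g9 = OR(g7, g8) = OR(0, 0) = 0
g10 = NOT(g9) = NOT 0 = 1
g11 = OR(x3, g10) = OR(0, 1) = 1
g12 = AND(g11, x5) = AND(1, 1) = 1
So g12 = 1 as required.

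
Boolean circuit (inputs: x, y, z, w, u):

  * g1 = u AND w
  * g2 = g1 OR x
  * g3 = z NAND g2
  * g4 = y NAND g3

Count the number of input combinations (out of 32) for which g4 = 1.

g4 = y NAND g3 must be 1, so at least one of y, g3 is 0.
Enumerating the 32 input combinations, 21 give g4 = 1 and 11 give g4 = 0.

21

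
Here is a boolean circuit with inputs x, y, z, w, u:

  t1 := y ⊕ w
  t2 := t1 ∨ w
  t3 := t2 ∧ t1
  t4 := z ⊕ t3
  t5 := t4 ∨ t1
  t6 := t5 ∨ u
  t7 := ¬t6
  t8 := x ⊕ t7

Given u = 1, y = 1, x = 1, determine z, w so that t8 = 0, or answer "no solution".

With u = 1, y = 1, x = 1 fixed, none of the 4 settings of z, w give t8 = 0.
For example, with z=1, w=0:
t1 = y ⊕ w = 1 ⊕ 0 = 1
t2 = t1 ∨ w = 1 ∨ 0 = 1
t3 = t2 ∧ t1 = 1 ∧ 1 = 1
t4 = z ⊕ t3 = 1 ⊕ 1 = 0
t5 = t4 ∨ t1 = 0 ∨ 1 = 1
t6 = t5 ∨ u = 1 ∨ 1 = 1
t7 = ¬t6 = ¬1 = 0
t8 = x ⊕ t7 = 1 ⊕ 0 = 1
giving t8 = 1 ≠ 0.

no solution exists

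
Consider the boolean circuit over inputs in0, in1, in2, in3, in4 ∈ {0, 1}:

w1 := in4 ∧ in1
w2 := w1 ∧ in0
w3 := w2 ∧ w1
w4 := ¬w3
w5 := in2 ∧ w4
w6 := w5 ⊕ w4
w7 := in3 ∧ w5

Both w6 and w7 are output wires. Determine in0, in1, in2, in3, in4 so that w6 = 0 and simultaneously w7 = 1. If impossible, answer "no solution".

in0=1, in1=1, in2=1, in3=1, in4=0

Check with in0=1, in1=1, in2=1, in3=1, in4=0:
w1 = in4 ∧ in1 = 0 ∧ 1 = 0
w2 = w1 ∧ in0 = 0 ∧ 1 = 0
w3 = w2 ∧ w1 = 0 ∧ 0 = 0
w4 = ¬w3 = ¬0 = 1
w5 = in2 ∧ w4 = 1 ∧ 1 = 1
w6 = w5 ⊕ w4 = 1 ⊕ 1 = 0
w7 = in3 ∧ w5 = 1 ∧ 1 = 1
So w6 = 0 and w7 = 1.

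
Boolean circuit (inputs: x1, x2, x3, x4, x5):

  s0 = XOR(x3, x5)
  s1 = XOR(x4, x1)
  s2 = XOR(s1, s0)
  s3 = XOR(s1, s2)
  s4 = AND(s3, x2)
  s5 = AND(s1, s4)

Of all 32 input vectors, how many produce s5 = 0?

s5 = AND(s1, s4) must be 0, so at least one of s1, s4 is 0.
Enumerating the 32 input combinations, 28 give s5 = 0 and 4 give s5 = 1.

28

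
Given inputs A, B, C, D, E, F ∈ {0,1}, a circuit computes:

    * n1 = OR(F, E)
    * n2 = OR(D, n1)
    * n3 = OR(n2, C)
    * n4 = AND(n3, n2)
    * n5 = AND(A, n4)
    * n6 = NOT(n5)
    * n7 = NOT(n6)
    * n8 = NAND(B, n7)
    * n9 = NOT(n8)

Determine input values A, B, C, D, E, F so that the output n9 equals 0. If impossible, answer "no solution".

A=1, B=1, C=0, D=0, E=0, F=0

Check with A=1, B=1, C=0, D=0, E=0, F=0:
n1 = OR(F, E) = OR(0, 0) = 0
n2 = OR(D, n1) = OR(0, 0) = 0
n3 = OR(n2, C) = OR(0, 0) = 0
n4 = AND(n3, n2) = AND(0, 0) = 0
n5 = AND(A, n4) = AND(1, 0) = 0
n6 = NOT(n5) = NOT 0 = 1
n7 = NOT(n6) = NOT 1 = 0
n8 = NAND(B, n7) = NAND(1, 0) = 1
n9 = NOT(n8) = NOT 1 = 0
So n9 = 0 as required.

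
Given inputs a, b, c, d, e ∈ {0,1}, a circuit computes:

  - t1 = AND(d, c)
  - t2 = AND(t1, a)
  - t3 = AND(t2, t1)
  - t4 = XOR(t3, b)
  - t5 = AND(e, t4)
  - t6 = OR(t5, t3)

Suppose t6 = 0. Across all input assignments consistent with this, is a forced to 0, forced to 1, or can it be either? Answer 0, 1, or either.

Both values of a occur among assignments with t6 = 0:
  a=0: a=0, b=0, c=0, d=0, e=0
  a=1: a=1, b=0, c=0, d=0, e=0

either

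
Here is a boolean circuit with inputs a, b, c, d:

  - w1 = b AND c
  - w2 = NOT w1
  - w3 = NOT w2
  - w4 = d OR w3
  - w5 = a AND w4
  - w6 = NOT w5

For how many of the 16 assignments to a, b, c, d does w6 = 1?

11

w6 = NOT w5 must be 1, so w5 = 0.
w5 = a AND w4 must be 0, so at least one of a, w4 is 0.
Enumerating the 16 input combinations, 11 give w6 = 1 and 5 give w6 = 0.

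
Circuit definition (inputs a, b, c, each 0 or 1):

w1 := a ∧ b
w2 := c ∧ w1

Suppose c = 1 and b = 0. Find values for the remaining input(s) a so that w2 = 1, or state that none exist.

With c = 1 and b = 0 fixed, none of the 2 settings of a give w2 = 1.
For example, with a=1:
w1 = a ∧ b = 1 ∧ 0 = 0
w2 = c ∧ w1 = 1 ∧ 0 = 0
giving w2 = 0 ≠ 1.

no solution exists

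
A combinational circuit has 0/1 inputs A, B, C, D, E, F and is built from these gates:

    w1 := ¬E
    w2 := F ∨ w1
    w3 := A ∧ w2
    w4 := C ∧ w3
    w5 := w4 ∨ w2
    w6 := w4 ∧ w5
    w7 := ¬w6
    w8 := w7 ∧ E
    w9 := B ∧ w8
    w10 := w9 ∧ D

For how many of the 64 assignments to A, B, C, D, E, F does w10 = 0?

57

w10 = w9 ∧ D must be 0, so at least one of w9, D is 0.
Enumerating the 64 input combinations, 57 give w10 = 0 and 7 give w10 = 1.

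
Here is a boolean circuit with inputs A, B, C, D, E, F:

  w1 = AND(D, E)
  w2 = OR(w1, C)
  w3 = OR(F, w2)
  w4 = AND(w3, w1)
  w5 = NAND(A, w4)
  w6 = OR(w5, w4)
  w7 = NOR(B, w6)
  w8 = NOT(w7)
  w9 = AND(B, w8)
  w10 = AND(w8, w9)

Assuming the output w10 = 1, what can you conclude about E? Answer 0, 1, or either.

Both values of E occur among assignments with w10 = 1:
  E=0: A=0, B=1, C=0, D=0, E=0, F=0
  E=1: A=0, B=1, C=0, D=0, E=1, F=0

either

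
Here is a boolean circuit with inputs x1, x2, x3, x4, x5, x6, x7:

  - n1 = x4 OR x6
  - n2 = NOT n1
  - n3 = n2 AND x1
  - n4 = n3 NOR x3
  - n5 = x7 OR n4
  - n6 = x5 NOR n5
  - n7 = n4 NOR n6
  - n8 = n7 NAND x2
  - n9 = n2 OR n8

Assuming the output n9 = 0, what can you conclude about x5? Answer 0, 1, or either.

either

Both values of x5 occur among assignments with n9 = 0:
  x5=0: x1=0, x2=1, x3=1, x4=0, x5=0, x6=1, x7=1
  x5=1: x1=0, x2=1, x3=1, x4=0, x5=1, x6=1, x7=0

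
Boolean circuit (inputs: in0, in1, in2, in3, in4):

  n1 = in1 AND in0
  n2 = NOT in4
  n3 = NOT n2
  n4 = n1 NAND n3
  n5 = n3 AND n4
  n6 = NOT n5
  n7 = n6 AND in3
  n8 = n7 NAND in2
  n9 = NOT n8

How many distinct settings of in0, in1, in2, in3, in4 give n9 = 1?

n9 = NOT n8 must be 1, so n8 = 0.
n8 = n7 NAND in2 must be 0, so both n7 = 1 and in2 = 1.
n7 = n6 AND in3 must be 1, so both n6 = 1 and in3 = 1.
Satisfying assignments:
  in0=0, in1=0, in2=1, in3=1, in4=0
  in0=0, in1=1, in2=1, in3=1, in4=0
  in0=1, in1=0, in2=1, in3=1, in4=0
  in0=1, in1=1, in2=1, in3=1, in4=0
  in0=1, in1=1, in2=1, in3=1, in4=1

5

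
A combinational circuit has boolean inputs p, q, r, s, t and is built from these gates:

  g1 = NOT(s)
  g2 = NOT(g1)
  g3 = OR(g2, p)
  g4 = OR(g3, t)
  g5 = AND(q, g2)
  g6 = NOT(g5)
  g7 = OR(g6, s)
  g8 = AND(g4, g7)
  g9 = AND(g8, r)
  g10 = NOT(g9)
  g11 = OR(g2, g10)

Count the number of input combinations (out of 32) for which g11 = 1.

26

g11 = OR(g2, g10) must be 1, so at least one of g2, g10 is 1.
Enumerating the 32 input combinations, 26 give g11 = 1 and 6 give g11 = 0.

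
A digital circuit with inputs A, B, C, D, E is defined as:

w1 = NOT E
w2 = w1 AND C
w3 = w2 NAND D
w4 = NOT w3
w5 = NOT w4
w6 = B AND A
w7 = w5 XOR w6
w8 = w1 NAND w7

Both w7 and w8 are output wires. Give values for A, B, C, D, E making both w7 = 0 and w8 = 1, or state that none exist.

Check with A=1, B=1, C=0, D=0, E=0:
w1 = NOT E = NOT 0 = 1
w2 = w1 AND C = 1 AND 0 = 0
w3 = w2 NAND D = 0 NAND 0 = 1
w4 = NOT w3 = NOT 1 = 0
w5 = NOT w4 = NOT 0 = 1
w6 = B AND A = 1 AND 1 = 1
w7 = w5 XOR w6 = 1 XOR 1 = 0
w8 = w1 NAND w7 = 1 NAND 0 = 1
So w7 = 0 and w8 = 1.

A=1, B=1, C=0, D=0, E=0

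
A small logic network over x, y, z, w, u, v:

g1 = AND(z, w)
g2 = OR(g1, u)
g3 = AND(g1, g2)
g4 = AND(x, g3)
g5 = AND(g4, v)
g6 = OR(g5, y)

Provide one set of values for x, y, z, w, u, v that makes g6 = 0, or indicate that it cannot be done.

Check with x=0, y=0, z=0, w=0, u=0, v=1:
g1 = AND(z, w) = AND(0, 0) = 0
g2 = OR(g1, u) = OR(0, 0) = 0
g3 = AND(g1, g2) = AND(0, 0) = 0
g4 = AND(x, g3) = AND(0, 0) = 0
g5 = AND(g4, v) = AND(0, 1) = 0
g6 = OR(g5, y) = OR(0, 0) = 0
So g6 = 0 as required.

x=0, y=0, z=0, w=0, u=0, v=1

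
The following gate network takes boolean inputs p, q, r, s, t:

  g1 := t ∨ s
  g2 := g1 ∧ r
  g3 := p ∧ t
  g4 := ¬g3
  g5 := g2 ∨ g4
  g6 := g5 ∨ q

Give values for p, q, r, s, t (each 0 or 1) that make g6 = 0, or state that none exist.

p=1, q=0, r=0, s=1, t=1

g6 = g5 ∨ q must be 0, so both g5 = 0 and q = 0.
g5 = g2 ∨ g4 must be 0, so both g2 = 0 and g4 = 0.
g2 = g1 ∧ r must be 0, so at least one of g1, r is 0.
Check with p=1, q=0, r=0, s=1, t=1:
g1 = t ∨ s = 1 ∨ 1 = 1
g2 = g1 ∧ r = 1 ∧ 0 = 0
g3 = p ∧ t = 1 ∧ 1 = 1
g4 = ¬g3 = ¬1 = 0
g5 = g2 ∨ g4 = 0 ∨ 0 = 0
g6 = g5 ∨ q = 0 ∨ 0 = 0
So g6 = 0 as required.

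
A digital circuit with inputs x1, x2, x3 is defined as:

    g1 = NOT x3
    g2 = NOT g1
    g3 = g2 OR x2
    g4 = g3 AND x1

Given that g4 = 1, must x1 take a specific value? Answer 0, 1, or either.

g4 = g3 AND x1 must be 1, so both g3 = 1 and x1 = 1.
g3 = g2 OR x2 must be 1, so at least one of g2, x2 is 1.
Every assignment with g4 = 1 has x1 = 1; there are 3 such assignment(s).
  x1=1, x2=0, x3=1
  x1=1, x2=1, x3=0
  x1=1, x2=1, x3=1

1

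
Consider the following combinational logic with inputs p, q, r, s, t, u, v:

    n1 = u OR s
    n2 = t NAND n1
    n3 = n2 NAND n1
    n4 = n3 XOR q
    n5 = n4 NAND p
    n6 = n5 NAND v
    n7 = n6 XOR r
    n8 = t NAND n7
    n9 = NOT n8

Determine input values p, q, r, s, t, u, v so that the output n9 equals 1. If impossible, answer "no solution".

Check with p=1, q=0, r=0, s=0, t=1, u=1, v=0:
n1 = u OR s = 1 OR 0 = 1
n2 = t NAND n1 = 1 NAND 1 = 0
n3 = n2 NAND n1 = 0 NAND 1 = 1
n4 = n3 XOR q = 1 XOR 0 = 1
n5 = n4 NAND p = 1 NAND 1 = 0
n6 = n5 NAND v = 0 NAND 0 = 1
n7 = n6 XOR r = 1 XOR 0 = 1
n8 = t NAND n7 = 1 NAND 1 = 0
n9 = NOT n8 = NOT 0 = 1
So n9 = 1 as required.

p=1, q=0, r=0, s=0, t=1, u=1, v=0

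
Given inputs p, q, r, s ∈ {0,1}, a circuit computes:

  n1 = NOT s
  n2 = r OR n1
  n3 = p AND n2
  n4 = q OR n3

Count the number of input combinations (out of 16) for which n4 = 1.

11

n4 = q OR n3 must be 1, so at least one of q, n3 is 1.
Enumerating the 16 input combinations, 11 give n4 = 1 and 5 give n4 = 0.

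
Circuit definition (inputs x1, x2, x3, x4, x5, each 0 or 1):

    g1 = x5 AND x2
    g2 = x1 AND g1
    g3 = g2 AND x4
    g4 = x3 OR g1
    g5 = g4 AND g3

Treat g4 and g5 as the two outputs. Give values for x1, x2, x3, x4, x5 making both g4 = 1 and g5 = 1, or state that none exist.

x1=1, x2=1, x3=0, x4=1, x5=1

Check with x1=1, x2=1, x3=0, x4=1, x5=1:
g1 = x5 AND x2 = 1 AND 1 = 1
g2 = x1 AND g1 = 1 AND 1 = 1
g3 = g2 AND x4 = 1 AND 1 = 1
g4 = x3 OR g1 = 0 OR 1 = 1
g5 = g4 AND g3 = 1 AND 1 = 1
So g4 = 1 and g5 = 1.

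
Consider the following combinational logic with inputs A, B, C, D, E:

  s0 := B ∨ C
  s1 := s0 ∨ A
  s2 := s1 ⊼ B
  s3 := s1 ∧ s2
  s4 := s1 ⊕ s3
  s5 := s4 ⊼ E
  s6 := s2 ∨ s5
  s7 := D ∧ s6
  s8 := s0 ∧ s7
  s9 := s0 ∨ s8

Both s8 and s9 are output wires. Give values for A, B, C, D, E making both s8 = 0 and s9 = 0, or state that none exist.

Check with A=1, B=0, C=0, D=1, E=0:
s0 = B ∨ C = 0 ∨ 0 = 0
s1 = s0 ∨ A = 0 ∨ 1 = 1
s2 = s1 ⊼ B = 1 ⊼ 0 = 1
s3 = s1 ∧ s2 = 1 ∧ 1 = 1
s4 = s1 ⊕ s3 = 1 ⊕ 1 = 0
s5 = s4 ⊼ E = 0 ⊼ 0 = 1
s6 = s2 ∨ s5 = 1 ∨ 1 = 1
s7 = D ∧ s6 = 1 ∧ 1 = 1
s8 = s0 ∧ s7 = 0 ∧ 1 = 0
s9 = s0 ∨ s8 = 0 ∨ 0 = 0
So s8 = 0 and s9 = 0.

A=1, B=0, C=0, D=1, E=0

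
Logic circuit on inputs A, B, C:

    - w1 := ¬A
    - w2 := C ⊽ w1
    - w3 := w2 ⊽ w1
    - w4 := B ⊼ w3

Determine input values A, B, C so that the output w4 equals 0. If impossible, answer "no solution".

A=1 B=1 C=1

w4 = B ⊼ w3 must be 0, so both B = 1 and w3 = 1.
Check with A=1 B=1 C=1:
w1 = ¬A = ¬1 = 0
w2 = C ⊽ w1 = 1 ⊽ 0 = 0
w3 = w2 ⊽ w1 = 0 ⊽ 0 = 1
w4 = B ⊼ w3 = 1 ⊼ 1 = 0
So w4 = 0 as required.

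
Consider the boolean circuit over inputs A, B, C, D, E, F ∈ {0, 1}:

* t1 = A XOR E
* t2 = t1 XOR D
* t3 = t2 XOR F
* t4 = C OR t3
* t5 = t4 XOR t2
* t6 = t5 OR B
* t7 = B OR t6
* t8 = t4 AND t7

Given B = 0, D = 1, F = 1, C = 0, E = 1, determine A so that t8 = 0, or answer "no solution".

A=1

t8 = t4 AND t7 must be 0, so at least one of t4, t7 is 0.
Check with B = 0, D = 1, F = 1, C = 0, E = 1 and A=1:
t1 = A XOR E = 1 XOR 1 = 0
t2 = t1 XOR D = 0 XOR 1 = 1
t3 = t2 XOR F = 1 XOR 1 = 0
t4 = C OR t3 = 0 OR 0 = 0
t5 = t4 XOR t2 = 0 XOR 1 = 1
t6 = t5 OR B = 1 OR 0 = 1
t7 = B OR t6 = 0 OR 1 = 1
t8 = t4 AND t7 = 0 AND 1 = 0
So t8 = 0.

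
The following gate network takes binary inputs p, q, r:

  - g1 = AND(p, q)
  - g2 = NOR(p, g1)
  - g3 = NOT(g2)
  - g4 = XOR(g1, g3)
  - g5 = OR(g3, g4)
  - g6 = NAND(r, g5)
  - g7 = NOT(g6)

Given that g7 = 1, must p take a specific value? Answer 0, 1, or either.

g7 = NOT(g6) must be 1, so g6 = 0.
g6 = NAND(r, g5) must be 0, so both r = 1 and g5 = 1.
g5 = OR(g3, g4) must be 1, so at least one of g3, g4 is 1.
Every assignment with g7 = 1 has p = 1; there are 2 such assignment(s).
  p=1, q=0, r=1
  p=1, q=1, r=1

1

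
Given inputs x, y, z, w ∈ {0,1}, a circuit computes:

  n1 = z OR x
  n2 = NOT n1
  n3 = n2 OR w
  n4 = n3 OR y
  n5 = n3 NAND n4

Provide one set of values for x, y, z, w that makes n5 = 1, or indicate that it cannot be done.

x=1, y=0, z=0, w=0

n5 = n3 NAND n4 must be 1, so at least one of n3, n4 is 0.
Check with x=1, y=0, z=0, w=0:
n1 = z OR x = 0 OR 1 = 1
n2 = NOT n1 = NOT 1 = 0
n3 = n2 OR w = 0 OR 0 = 0
n4 = n3 OR y = 0 OR 0 = 0
n5 = n3 NAND n4 = 0 NAND 0 = 1
So n5 = 1 as required.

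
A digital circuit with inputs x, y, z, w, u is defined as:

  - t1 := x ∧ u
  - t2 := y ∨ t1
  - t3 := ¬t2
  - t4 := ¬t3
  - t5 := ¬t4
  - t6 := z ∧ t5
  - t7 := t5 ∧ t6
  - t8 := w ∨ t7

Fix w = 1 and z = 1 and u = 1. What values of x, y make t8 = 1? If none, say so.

t8 = w ∨ t7 must be 1, so at least one of w, t7 is 1.
Check with w = 1 and z = 1 and u = 1 and x=1, y=0:
t1 = x ∧ u = 1 ∧ 1 = 1
t2 = y ∨ t1 = 0 ∨ 1 = 1
t3 = ¬t2 = ¬1 = 0
t4 = ¬t3 = ¬0 = 1
t5 = ¬t4 = ¬1 = 0
t6 = z ∧ t5 = 1 ∧ 0 = 0
t7 = t5 ∧ t6 = 0 ∧ 0 = 0
t8 = w ∨ t7 = 1 ∨ 0 = 1
So t8 = 1.

x=1 y=0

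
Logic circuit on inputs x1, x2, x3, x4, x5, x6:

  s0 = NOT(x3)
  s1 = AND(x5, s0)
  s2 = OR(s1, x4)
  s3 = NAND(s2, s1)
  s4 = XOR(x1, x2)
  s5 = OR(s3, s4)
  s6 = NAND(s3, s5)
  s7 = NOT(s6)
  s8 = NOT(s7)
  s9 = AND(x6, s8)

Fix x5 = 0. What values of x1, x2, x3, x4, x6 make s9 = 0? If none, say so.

s9 = AND(x6, s8) must be 0, so at least one of x6, s8 is 0.
Check with x5 = 0 and x1=0, x2=1, x3=1, x4=1, x6=0:
s0 = NOT(x3) = NOT 1 = 0
s1 = AND(x5, s0) = AND(0, 0) = 0
s2 = OR(s1, x4) = OR(0, 1) = 1
s3 = NAND(s2, s1) = NAND(1, 0) = 1
s4 = XOR(x1, x2) = XOR(0, 1) = 1
s5 = OR(s3, s4) = OR(1, 1) = 1
s6 = NAND(s3, s5) = NAND(1, 1) = 0
s7 = NOT(s6) = NOT 0 = 1
s8 = NOT(s7) = NOT 1 = 0
s9 = AND(x6, s8) = AND(0, 0) = 0
So s9 = 0.

x1=0, x2=1, x3=1, x4=1, x6=0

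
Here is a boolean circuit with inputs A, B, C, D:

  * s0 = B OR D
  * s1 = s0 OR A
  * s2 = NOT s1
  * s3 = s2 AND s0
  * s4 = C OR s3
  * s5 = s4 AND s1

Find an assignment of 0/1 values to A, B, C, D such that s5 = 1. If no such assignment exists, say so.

A=1 B=1 C=1 D=0

Check with A=1 B=1 C=1 D=0:
s0 = B OR D = 1 OR 0 = 1
s1 = s0 OR A = 1 OR 1 = 1
s2 = NOT s1 = NOT 1 = 0
s3 = s2 AND s0 = 0 AND 1 = 0
s4 = C OR s3 = 1 OR 0 = 1
s5 = s4 AND s1 = 1 AND 1 = 1
So s5 = 1 as required.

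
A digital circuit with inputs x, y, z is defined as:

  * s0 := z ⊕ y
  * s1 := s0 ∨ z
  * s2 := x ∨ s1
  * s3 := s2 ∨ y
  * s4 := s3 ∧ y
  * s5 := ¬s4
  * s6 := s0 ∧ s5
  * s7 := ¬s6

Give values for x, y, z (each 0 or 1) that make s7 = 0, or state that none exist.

x=1, y=0, z=1

s7 = ¬s6 must be 0, so s6 = 1.
s6 = s0 ∧ s5 must be 1, so both s0 = 1 and s5 = 1.
s0 = z ⊕ y must be 1, so z and y differ.
Check with x=1, y=0, z=1:
s0 = z ⊕ y = 1 ⊕ 0 = 1
s1 = s0 ∨ z = 1 ∨ 1 = 1
s2 = x ∨ s1 = 1 ∨ 1 = 1
s3 = s2 ∨ y = 1 ∨ 0 = 1
s4 = s3 ∧ y = 1 ∧ 0 = 0
s5 = ¬s4 = ¬0 = 1
s6 = s0 ∧ s5 = 1 ∧ 1 = 1
s7 = ¬s6 = ¬1 = 0
So s7 = 0 as required.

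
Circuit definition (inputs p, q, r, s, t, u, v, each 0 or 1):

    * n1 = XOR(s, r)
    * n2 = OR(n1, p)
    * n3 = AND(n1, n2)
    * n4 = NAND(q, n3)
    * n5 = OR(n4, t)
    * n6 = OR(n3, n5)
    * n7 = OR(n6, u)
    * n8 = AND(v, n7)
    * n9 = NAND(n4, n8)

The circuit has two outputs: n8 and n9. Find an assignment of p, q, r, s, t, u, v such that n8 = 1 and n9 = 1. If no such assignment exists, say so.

p=1, q=1, r=1, s=0, t=1, u=1, v=1

Check with p=1, q=1, r=1, s=0, t=1, u=1, v=1:
n1 = XOR(s, r) = XOR(0, 1) = 1
n2 = OR(n1, p) = OR(1, 1) = 1
n3 = AND(n1, n2) = AND(1, 1) = 1
n4 = NAND(q, n3) = NAND(1, 1) = 0
n5 = OR(n4, t) = OR(0, 1) = 1
n6 = OR(n3, n5) = OR(1, 1) = 1
n7 = OR(n6, u) = OR(1, 1) = 1
n8 = AND(v, n7) = AND(1, 1) = 1
n9 = NAND(n4, n8) = NAND(0, 1) = 1
So n8 = 1 and n9 = 1.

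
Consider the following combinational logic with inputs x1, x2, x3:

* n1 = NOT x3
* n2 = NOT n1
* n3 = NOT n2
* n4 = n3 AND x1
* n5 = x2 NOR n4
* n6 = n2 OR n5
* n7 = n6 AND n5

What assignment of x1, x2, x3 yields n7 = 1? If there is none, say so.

Check with x1=0, x2=0, x3=0:
n1 = NOT x3 = NOT 0 = 1
n2 = NOT n1 = NOT 1 = 0
n3 = NOT n2 = NOT 0 = 1
n4 = n3 AND x1 = 1 AND 0 = 0
n5 = x2 NOR n4 = 0 NOR 0 = 1
n6 = n2 OR n5 = 0 OR 1 = 1
n7 = n6 AND n5 = 1 AND 1 = 1
So n7 = 1 as required.

x1=0, x2=0, x3=0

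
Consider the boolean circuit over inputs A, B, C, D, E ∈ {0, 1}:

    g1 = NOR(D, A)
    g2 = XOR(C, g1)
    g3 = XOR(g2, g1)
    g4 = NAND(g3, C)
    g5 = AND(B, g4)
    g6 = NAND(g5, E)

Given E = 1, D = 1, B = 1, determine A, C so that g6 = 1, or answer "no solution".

A=0, C=1

g6 = NAND(g5, E) must be 1, so at least one of g5, E is 0.
Check with E = 1, D = 1, B = 1 and A=0, C=1:
g1 = NOR(D, A) = NOR(1, 0) = 0
g2 = XOR(C, g1) = XOR(1, 0) = 1
g3 = XOR(g2, g1) = XOR(1, 0) = 1
g4 = NAND(g3, C) = NAND(1, 1) = 0
g5 = AND(B, g4) = AND(1, 0) = 0
g6 = NAND(g5, E) = NAND(0, 1) = 1
So g6 = 1.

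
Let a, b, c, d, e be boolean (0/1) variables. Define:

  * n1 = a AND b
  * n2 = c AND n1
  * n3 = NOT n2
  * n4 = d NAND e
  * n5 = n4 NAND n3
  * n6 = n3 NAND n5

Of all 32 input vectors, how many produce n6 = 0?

7

n6 = n3 NAND n5 must be 0, so both n3 = 1 and n5 = 1.
n3 = NOT n2 must be 1, so n2 = 0.
n5 = n4 NAND n3 must be 1, so at least one of n4, n3 is 0.
Enumerating the 32 input combinations, 7 give n6 = 0 and 25 give n6 = 1.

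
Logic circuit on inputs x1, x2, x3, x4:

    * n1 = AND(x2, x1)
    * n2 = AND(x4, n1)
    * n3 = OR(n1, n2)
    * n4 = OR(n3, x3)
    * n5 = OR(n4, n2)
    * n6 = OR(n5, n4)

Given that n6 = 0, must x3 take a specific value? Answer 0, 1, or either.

n6 = OR(n5, n4) must be 0, so both n5 = 0 and n4 = 0.
Every assignment with n6 = 0 has x3 = 0; there are 6 such assignment(s).

0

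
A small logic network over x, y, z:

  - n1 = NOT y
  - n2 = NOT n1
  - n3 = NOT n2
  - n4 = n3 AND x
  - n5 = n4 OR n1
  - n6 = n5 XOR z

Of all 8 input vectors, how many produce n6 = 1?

4

n6 = n5 XOR z must be 1, so n5 and z differ.
Satisfying assignments:
  x=0, y=0, z=0
  x=0, y=1, z=1
  x=1, y=0, z=0
  x=1, y=1, z=1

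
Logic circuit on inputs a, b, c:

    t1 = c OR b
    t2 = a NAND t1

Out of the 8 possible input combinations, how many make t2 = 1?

t2 = a NAND t1 must be 1, so at least one of a, t1 is 0.
Satisfying assignments:
  a=0, b=0, c=0
  a=0, b=0, c=1
  a=0, b=1, c=0
  a=0, b=1, c=1
  a=1, b=0, c=0

5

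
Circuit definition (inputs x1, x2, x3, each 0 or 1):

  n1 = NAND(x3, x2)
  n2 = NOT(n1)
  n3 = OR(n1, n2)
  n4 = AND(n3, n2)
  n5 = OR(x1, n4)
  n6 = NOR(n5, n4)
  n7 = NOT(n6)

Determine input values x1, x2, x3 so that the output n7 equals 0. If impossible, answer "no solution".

x1=0, x2=0, x3=1

n7 = NOT(n6) must be 0, so n6 = 1.
n6 = NOR(n5, n4) must be 1, so both n5 = 0 and n4 = 0.
Check with x1=0, x2=0, x3=1:
n1 = NAND(x3, x2) = NAND(1, 0) = 1
n2 = NOT(n1) = NOT 1 = 0
n3 = OR(n1, n2) = OR(1, 0) = 1
n4 = AND(n3, n2) = AND(1, 0) = 0
n5 = OR(x1, n4) = OR(0, 0) = 0
n6 = NOR(n5, n4) = NOR(0, 0) = 1
n7 = NOT(n6) = NOT 1 = 0
So n7 = 0 as required.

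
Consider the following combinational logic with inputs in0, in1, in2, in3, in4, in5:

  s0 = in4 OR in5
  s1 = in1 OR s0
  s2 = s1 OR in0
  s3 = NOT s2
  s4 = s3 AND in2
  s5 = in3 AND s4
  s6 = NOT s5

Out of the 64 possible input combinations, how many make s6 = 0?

1

s6 = NOT s5 must be 0, so s5 = 1.
s5 = in3 AND s4 must be 1, so both in3 = 1 and s4 = 1.
s4 = s3 AND in2 must be 1, so both s3 = 1 and in2 = 1.
Satisfying assignments:
  in0=0, in1=0, in2=1, in3=1, in4=0, in5=0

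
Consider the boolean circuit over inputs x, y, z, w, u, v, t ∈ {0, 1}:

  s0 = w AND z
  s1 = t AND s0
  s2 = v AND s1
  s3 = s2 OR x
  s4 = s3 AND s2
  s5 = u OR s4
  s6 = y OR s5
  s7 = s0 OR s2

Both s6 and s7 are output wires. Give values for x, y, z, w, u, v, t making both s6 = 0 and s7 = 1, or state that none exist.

Check with x=0 y=0 z=1 w=1 u=0 v=1 t=0:
s0 = w AND z = 1 AND 1 = 1
s1 = t AND s0 = 0 AND 1 = 0
s2 = v AND s1 = 1 AND 0 = 0
s3 = s2 OR x = 0 OR 0 = 0
s4 = s3 AND s2 = 0 AND 0 = 0
s5 = u OR s4 = 0 OR 0 = 0
s6 = y OR s5 = 0 OR 0 = 0
s7 = s0 OR s2 = 1 OR 0 = 1
So s6 = 0 and s7 = 1.

x=0 y=0 z=1 w=1 u=0 v=1 t=0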